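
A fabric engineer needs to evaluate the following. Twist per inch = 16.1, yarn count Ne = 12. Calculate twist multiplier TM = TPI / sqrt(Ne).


Formula: TM = TPI / sqrt(Ne)
Step 1: sqrt(Ne) = sqrt(12) = 3.4641
Step 2: TM = 16.1 / 3.4641 = 4.65

4.65 TM


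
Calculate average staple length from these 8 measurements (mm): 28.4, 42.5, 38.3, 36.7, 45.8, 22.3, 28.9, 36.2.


Formula: Mean = sum of lengths / count
Sum = 28.4 + 42.5 + 38.3 + 36.7 + 45.8 + 22.3 + 28.9 + 36.2
Sum = 279.1 mm
Mean = 279.1 / 8 = 34.89 mm

34.89 mm


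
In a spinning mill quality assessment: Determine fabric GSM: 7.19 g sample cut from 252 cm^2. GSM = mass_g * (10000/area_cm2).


Formula: GSM = mass_g / area_m2
Step 1: Convert area: 252 cm^2 = 252 / 10000 = 0.0252 m^2
Step 2: GSM = 7.19 g / 0.0252 m^2 = 285.3 g/m^2

285.3 g/m^2


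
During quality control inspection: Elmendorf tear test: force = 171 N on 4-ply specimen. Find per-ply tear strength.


Formula: Per-ply strength = Total force / Number of plies
Per-ply = 171 N / 4
Per-ply = 42.75 N

42.75 N


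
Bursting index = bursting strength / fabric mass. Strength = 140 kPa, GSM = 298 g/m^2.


Formula: Bursting Index = Bursting Strength / Fabric GSM
BI = 140 kPa / 298 g/m^2
BI = 0.470 kPa/(g/m^2)

0.470 kPa/(g/m^2)


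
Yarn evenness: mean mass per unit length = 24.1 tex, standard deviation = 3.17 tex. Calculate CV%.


Formula: CV% = (standard deviation / mean) * 100
Step 1: Ratio = 3.17 / 24.1 = 0.131535
Step 2: CV% = 0.131535 * 100 = 13.1535% ≈ 13.2%

13.2%


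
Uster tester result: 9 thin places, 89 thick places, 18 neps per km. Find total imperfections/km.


Formula: Total = thin places + thick places + neps
Total = 9 + 89 + 18
Total = 116 imperfections/km

116 imperfections/km


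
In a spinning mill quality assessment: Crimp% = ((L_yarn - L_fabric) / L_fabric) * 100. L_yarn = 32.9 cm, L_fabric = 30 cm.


Formula: Crimp% = ((L_yarn - L_fabric) / L_fabric) * 100
Step 1: Extension = 32.9 - 30 = 2.9 cm
Step 2: Crimp% = (2.9 / 30) * 100
Step 3: Crimp% = 0.096667 * 100 = 9.6667% ≈ 9.7%

9.7%


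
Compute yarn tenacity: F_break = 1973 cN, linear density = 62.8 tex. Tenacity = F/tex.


Formula: Tenacity = Breaking force / Linear density
Tenacity = 1973 cN / 62.8 tex
Tenacity = 31.42 cN/tex

31.42 cN/tex


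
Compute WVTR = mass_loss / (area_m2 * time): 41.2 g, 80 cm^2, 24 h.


Formula: WVTR = mass_loss / (area * time)
Step 1: Convert area: 80 cm^2 = 0.008 m^2
Step 2: WVTR = 41.2 g / (0.008 m^2 * 24 h)
Step 3: WVTR = 41.2 / 0.192 = 214.6 g/m^2/h

214.6 g/m^2/h


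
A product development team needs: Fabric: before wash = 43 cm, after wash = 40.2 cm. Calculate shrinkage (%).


Formula: Shrinkage% = ((L_before - L_after) / L_before) * 100
Step 1: Shrinkage = 43 - 40.2 = 2.8 cm
Step 2: Shrinkage% = (2.8 / 43) * 100
Step 3: Shrinkage% = 0.065116 * 100 = 6.5116% ≈ 6.5%

6.5%


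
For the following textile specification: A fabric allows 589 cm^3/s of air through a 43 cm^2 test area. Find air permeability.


Formula: Air Permeability = Airflow / Test Area
AP = 589 cm^3/s / 43 cm^2
AP = 13.7 cm^3/s/cm^2

13.7 cm^3/s/cm^2


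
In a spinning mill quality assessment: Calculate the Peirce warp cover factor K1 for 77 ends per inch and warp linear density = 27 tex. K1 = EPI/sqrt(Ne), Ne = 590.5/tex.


Formula: K1 = EPI / sqrt(Ne), with Ne = 590.5 / tex_warp
Step 1: Ne = 590.5 / 27 = 21.87
Step 2: sqrt(Ne) = sqrt(21.87) = 4.6765
Step 3: K1 = 77 / 4.6765 = 16.5

16.5


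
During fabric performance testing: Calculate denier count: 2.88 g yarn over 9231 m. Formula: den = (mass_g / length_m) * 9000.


Formula: den = (mass_g / length_m) * 9000
Substituting: den = (2.88 / 9231) * 9000
Intermediate: 2.88 / 9231 = 0.00031199 g/m
den = 0.00031199 * 9000 = 2.8 denier

2.8 denier


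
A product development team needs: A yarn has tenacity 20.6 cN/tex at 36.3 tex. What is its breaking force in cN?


Formula: Breaking force = Tenacity * Linear density
F = 20.6 cN/tex * 36.3 tex
F = 747.78 cN

747.78 cN


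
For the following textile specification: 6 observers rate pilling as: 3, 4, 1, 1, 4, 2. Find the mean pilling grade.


Formula: Mean = sum / count
Sum = 3 + 4 + 1 + 1 + 4 + 2 = 15
Mean = 15 / 6 = 2.5

2.5


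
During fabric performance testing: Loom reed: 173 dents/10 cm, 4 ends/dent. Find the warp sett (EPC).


Formula: EPC = (dents per 10 cm * ends per dent) / 10
Step 1: Total ends per 10 cm = 173 * 4 = 692
Step 2: EPC = 692 / 10 = 69.2 ends/cm

69.2 ends/cm


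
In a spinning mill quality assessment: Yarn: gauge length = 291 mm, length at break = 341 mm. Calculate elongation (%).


Formula: Elongation (%) = ((L_break - L0) / L0) * 100
Step 1: Extension = 341 - 291 = 50 mm
Step 2: Elongation = (50 / 291) * 100
Step 3: Elongation = 0.171821 * 100 = 17.1821% ≈ 17.2%

17.2%


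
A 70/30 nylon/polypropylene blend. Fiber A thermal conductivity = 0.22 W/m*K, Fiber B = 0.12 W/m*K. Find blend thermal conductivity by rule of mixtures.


Formula: Blend property = (fraction_A * property_A) + (fraction_B * property_B)
Step 1: Contribution A = 70/100 * 0.22 W/m*K = 0.154 W/m*K
Step 2: Contribution B = 30/100 * 0.12 W/m*K = 0.036 W/m*K
Step 3: Blend thermal conductivity = 0.154 + 0.036 = 0.19 W/m*K

0.19 W/m*K


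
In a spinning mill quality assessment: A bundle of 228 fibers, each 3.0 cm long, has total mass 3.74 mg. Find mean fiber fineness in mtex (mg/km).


Formula: fineness (mtex) = mass (mg) / total length (km) = (mass_mg / total_length_m) * 1000
Step 1: Convert fiber length: 3.0 cm = 0.03 m
Step 2: Total fiber length = 228 * 0.03 = 6.84 m
Step 3: Linear density = 3.74 mg / 6.84 m = 0.5468 mg/m
Step 4: fineness = 0.5468 * 1000 = 546.8 mtex

546.8 mtex


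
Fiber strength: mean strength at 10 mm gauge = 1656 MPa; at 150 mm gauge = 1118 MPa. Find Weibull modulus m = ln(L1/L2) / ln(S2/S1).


Formula: m = ln(L1/L2) / ln(S2/S1)
Step 1: ln(L1/L2) = ln(10/150) = -2.70805
Step 2: S2/S1 = 1118/1656 = 0.67512
Step 3: ln(S2/S1) = ln(0.67512) = -0.39286
Step 4: m = -2.70805 / -0.39286 = 6.89

6.89 (Weibull m)


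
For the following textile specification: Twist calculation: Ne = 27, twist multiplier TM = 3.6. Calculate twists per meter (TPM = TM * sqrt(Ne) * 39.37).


Formula: TPM = TM * sqrt(Ne) * 39.37
Step 1: sqrt(Ne) = sqrt(27) = 5.1962
Step 2: TM * sqrt(Ne) = 3.6 * 5.1962 = 18.7063
Step 3: TPM = 18.7063 * 39.37 = 736 twists/m

736 twists/m


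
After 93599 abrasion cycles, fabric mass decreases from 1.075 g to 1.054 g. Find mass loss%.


Formula: Mass loss% = ((m_before - m_after) / m_before) * 100
Step 1: Mass loss = 1.075 - 1.054 = 0.021 g
Step 2: Ratio = 0.021 / 1.075 = 0.0195349
Step 3: Mass loss% = 0.0195349 * 100 = 1.95349% ≈ 1.95%

1.95%


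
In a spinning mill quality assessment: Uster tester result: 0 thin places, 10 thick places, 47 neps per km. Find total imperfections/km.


Formula: Total = thin places + thick places + neps
Total = 0 + 10 + 47
Total = 57 imperfections/km

57 imperfections/km


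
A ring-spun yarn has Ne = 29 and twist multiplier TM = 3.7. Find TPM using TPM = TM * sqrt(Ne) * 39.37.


Formula: TPM = TM * sqrt(Ne) * 39.37
Step 1: sqrt(Ne) = sqrt(29) = 5.3852
Step 2: TM * sqrt(Ne) = 3.7 * 5.3852 = 19.9252
Step 3: TPM = 19.9252 * 39.37 = 784 twists/m

784 twists/m


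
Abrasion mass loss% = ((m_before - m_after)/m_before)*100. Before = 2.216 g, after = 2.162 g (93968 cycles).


Formula: Mass loss% = ((m_before - m_after) / m_before) * 100
Step 1: Mass loss = 2.216 - 2.162 = 0.054 g
Step 2: Ratio = 0.054 / 2.216 = 0.0243682
Step 3: Mass loss% = 0.0243682 * 100 = 2.43682% ≈ 2.44%

2.44%


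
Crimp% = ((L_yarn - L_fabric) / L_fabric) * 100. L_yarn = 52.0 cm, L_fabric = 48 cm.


Formula: Crimp% = ((L_yarn - L_fabric) / L_fabric) * 100
Step 1: Extension = 52.0 - 48 = 4.0 cm
Step 2: Crimp% = (4.0 / 48) * 100
Step 3: Crimp% = 0.083333 * 100 = 8.3333% ≈ 8.3%

8.3%


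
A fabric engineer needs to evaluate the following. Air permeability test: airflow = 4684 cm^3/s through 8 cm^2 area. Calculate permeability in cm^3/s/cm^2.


Formula: Air Permeability = Airflow / Test Area
AP = 4684 cm^3/s / 8 cm^2
AP = 585.5 cm^3/s/cm^2

585.5 cm^3/s/cm^2


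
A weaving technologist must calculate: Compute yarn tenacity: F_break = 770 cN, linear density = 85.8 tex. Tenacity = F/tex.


Formula: Tenacity = Breaking force / Linear density
Tenacity = 770 cN / 85.8 tex
Tenacity = 8.97 cN/tex

8.97 cN/tex


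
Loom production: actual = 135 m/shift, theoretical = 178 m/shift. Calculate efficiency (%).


Formula: Efficiency% = (Actual output / Theoretical output) * 100
Efficiency% = (135 / 178) * 100
Efficiency% = 0.758427 * 100 = 75.8427% ≈ 75.8%

75.8%


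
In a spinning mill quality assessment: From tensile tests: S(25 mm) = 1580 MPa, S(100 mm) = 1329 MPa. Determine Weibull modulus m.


Formula: m = ln(L1/L2) / ln(S2/S1)
Step 1: ln(L1/L2) = ln(25/100) = -1.38629
Step 2: S2/S1 = 1329/1580 = 0.84114
Step 3: ln(S2/S1) = ln(0.84114) = -0.17300
Step 4: m = -1.38629 / -0.17300 = 8.01

8.01 (Weibull m)


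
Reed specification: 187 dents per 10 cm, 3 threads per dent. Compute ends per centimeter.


Formula: EPC = (dents per 10 cm * ends per dent) / 10
Step 1: Total ends per 10 cm = 187 * 3 = 561
Step 2: EPC = 561 / 10 = 56.1 ends/cm

56.1 ends/cm


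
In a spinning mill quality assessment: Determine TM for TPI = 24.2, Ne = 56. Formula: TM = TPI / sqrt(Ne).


Formula: TM = TPI / sqrt(Ne)
Step 1: sqrt(Ne) = sqrt(56) = 7.4833
Step 2: TM = 24.2 / 7.4833 = 3.23

3.23 TM


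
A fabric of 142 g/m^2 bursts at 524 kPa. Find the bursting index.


Formula: Bursting Index = Bursting Strength / Fabric GSM
BI = 524 kPa / 142 g/m^2
BI = 3.690 kPa/(g/m^2)

3.690 kPa/(g/m^2)


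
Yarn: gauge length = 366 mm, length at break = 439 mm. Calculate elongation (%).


Formula: Elongation (%) = ((L_break - L0) / L0) * 100
Step 1: Extension = 439 - 366 = 73 mm
Step 2: Elongation = (73 / 366) * 100
Step 3: Elongation = 0.199454 * 100 = 19.9454% ≈ 19.9%

19.9%


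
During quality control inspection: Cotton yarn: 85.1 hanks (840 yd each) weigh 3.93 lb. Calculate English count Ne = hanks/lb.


Formula: Ne = hanks / mass_lb
Substituting: Ne = 85.1 / 3.93
Ne = 21.7

21.7 Ne


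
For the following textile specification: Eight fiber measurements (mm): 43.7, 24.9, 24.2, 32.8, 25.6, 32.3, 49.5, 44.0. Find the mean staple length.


Formula: Mean = sum of lengths / count
Sum = 43.7 + 24.9 + 24.2 + 32.8 + 25.6 + 32.3 + 49.5 + 44.0
Sum = 277.0 mm
Mean = 277.0 / 8 = 34.63 mm

34.63 mm


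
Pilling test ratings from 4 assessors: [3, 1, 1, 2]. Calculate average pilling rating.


Formula: Mean = sum / count
Sum = 3 + 1 + 1 + 2 = 7
Mean = 7 / 4 = 1.8

1.8


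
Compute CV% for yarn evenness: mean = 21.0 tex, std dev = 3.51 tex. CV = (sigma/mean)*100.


Formula: CV% = (standard deviation / mean) * 100
Step 1: Ratio = 3.51 / 21.0 = 0.167143
Step 2: CV% = 0.167143 * 100 = 16.7143% ≈ 16.7%

16.7%


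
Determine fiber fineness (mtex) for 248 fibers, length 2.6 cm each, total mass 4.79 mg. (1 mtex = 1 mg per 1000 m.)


Formula: fineness (mtex) = mass (mg) / total length (km) = (mass_mg / total_length_m) * 1000
Step 1: Convert fiber length: 2.6 cm = 0.026 m
Step 2: Total fiber length = 248 * 0.026 = 6.448 m
Step 3: Linear density = 4.79 mg / 6.448 m = 0.7429 mg/m
Step 4: fineness = 0.7429 * 1000 = 742.9 mtex

742.9 mtex


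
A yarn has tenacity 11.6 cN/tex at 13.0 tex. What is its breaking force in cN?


Formula: Breaking force = Tenacity * Linear density
F = 11.6 cN/tex * 13.0 tex
F = 150.80 cN

150.80 cN


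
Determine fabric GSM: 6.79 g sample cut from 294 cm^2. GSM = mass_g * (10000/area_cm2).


Formula: GSM = mass_g / area_m2
Step 1: Convert area: 294 cm^2 = 294 / 10000 = 0.0294 m^2
Step 2: GSM = 6.79 g / 0.0294 m^2 = 231.0 g/m^2

231.0 g/m^2


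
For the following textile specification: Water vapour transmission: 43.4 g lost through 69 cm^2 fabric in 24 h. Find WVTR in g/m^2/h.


Formula: WVTR = mass_loss / (area * time)
Step 1: Convert area: 69 cm^2 = 0.0069 m^2
Step 2: WVTR = 43.4 g / (0.0069 m^2 * 24 h)
Step 3: WVTR = 43.4 / 0.1656 = 262.1 g/m^2/h

262.1 g/m^2/h


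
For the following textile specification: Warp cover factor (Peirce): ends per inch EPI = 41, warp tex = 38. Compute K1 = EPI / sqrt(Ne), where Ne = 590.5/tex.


Formula: K1 = EPI / sqrt(Ne), with Ne = 590.5 / tex_warp
Step 1: Ne = 590.5 / 38 = 15.539
Step 2: sqrt(Ne) = sqrt(15.539) = 3.942
Step 3: K1 = 41 / 3.942 = 10.4

10.4


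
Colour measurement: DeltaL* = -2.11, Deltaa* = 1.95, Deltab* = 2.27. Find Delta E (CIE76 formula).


Formula: Delta E = sqrt(dL*^2 + da*^2 + db*^2)
Step 1: dL*^2 = (-2.11)^2 = 4.4521
Step 2: da*^2 = 1.95^2 = 3.8025
Step 3: db*^2 = 2.27^2 = 5.1529
Step 4: Sum = 4.4521 + 3.8025 + 5.1529 = 13.4075
Step 5: Delta E = sqrt(13.4075) = 3.66

3.66 Delta E


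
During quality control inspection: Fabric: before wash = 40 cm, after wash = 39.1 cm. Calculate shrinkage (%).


Formula: Shrinkage% = ((L_before - L_after) / L_before) * 100
Step 1: Shrinkage = 40 - 39.1 = 0.9 cm
Step 2: Shrinkage% = (0.9 / 40) * 100
Step 3: Shrinkage% = 0.0225 * 100 = 2.25% ≈ 2.3%

2.3%


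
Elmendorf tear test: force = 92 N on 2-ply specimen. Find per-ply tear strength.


Formula: Per-ply strength = Total force / Number of plies
Per-ply = 92 N / 2
Per-ply = 46 N

46 N


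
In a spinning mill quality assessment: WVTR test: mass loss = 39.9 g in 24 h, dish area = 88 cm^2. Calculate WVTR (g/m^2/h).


Formula: WVTR = mass_loss / (area * time)
Step 1: Convert area: 88 cm^2 = 0.0088 m^2
Step 2: WVTR = 39.9 g / (0.0088 m^2 * 24 h)
Step 3: WVTR = 39.9 / 0.2112 = 188.9 g/m^2/h

188.9 g/m^2/h


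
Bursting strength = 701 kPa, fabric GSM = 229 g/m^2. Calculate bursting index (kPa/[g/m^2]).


Formula: Bursting Index = Bursting Strength / Fabric GSM
BI = 701 kPa / 229 g/m^2
BI = 3.061 kPa/(g/m^2)

3.061 kPa/(g/m^2)


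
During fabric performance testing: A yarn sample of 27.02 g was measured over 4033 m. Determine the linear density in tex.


Formula: Tex = (mass_g / length_m) * 1000
Substituting: Tex = (27.02 / 4033) * 1000
Intermediate: 27.02 / 4033 = 0.00669973 g/m
Tex = 0.00669973 * 1000 = 6.70 tex

6.70 tex


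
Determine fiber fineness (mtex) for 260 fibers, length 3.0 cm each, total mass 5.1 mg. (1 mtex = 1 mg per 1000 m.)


Formula: fineness (mtex) = mass (mg) / total length (km) = (mass_mg / total_length_m) * 1000
Step 1: Convert fiber length: 3.0 cm = 0.03 m
Step 2: Total fiber length = 260 * 0.03 = 7.8 m
Step 3: Linear density = 5.1 mg / 7.8 m = 0.6538 mg/m
Step 4: fineness = 0.6538 * 1000 = 653.8 mtex

653.8 mtex


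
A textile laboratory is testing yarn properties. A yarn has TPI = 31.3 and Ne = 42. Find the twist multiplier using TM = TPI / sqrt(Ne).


Formula: TM = TPI / sqrt(Ne)
Step 1: sqrt(Ne) = sqrt(42) = 6.4807
Step 2: TM = 31.3 / 6.4807 = 4.83

4.83 TM


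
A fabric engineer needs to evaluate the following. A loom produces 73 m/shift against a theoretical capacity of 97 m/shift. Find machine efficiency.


Formula: Efficiency% = (Actual output / Theoretical output) * 100
Efficiency% = (73 / 97) * 100
Efficiency% = 0.752577 * 100 = 75.2577% ≈ 75.3%

75.3%


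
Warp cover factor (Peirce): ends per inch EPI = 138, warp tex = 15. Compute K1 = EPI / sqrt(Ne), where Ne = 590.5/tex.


Formula: K1 = EPI / sqrt(Ne), with Ne = 590.5 / tex_warp
Step 1: Ne = 590.5 / 15 = 39.367
Step 2: sqrt(Ne) = sqrt(39.367) = 6.2743
Step 3: K1 = 138 / 6.2743 = 22.0

22.0


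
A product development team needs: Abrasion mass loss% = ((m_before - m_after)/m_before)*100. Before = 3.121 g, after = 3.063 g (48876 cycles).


Formula: Mass loss% = ((m_before - m_after) / m_before) * 100
Step 1: Mass loss = 3.121 - 3.063 = 0.058 g
Step 2: Ratio = 0.058 / 3.121 = 0.0185838
Step 3: Mass loss% = 0.0185838 * 100 = 1.85838% ≈ 1.86%

1.86%


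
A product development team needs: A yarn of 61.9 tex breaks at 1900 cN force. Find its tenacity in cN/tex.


Formula: Tenacity = Breaking force / Linear density
Tenacity = 1900 cN / 61.9 tex
Tenacity = 30.69 cN/tex

30.69 cN/tex


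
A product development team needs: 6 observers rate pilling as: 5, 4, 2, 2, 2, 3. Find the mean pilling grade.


Formula: Mean = sum / count
Sum = 5 + 4 + 2 + 2 + 2 + 3 = 18
Mean = 18 / 6 = 3.0

3.0


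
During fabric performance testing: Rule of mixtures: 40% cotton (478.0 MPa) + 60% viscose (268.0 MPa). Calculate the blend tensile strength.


Formula: Blend property = (fraction_A * property_A) + (fraction_B * property_B)
Step 1: Contribution A = 40/100 * 478.0 MPa = 191.2 MPa
Step 2: Contribution B = 60/100 * 268.0 MPa = 160.8 MPa
Step 3: Blend tensile strength = 191.2 + 160.8 = 352.0 MPa

352.0 MPa


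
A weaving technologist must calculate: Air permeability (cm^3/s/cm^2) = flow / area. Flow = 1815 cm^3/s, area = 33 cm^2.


Formula: Air Permeability = Airflow / Test Area
AP = 1815 cm^3/s / 33 cm^2
AP = 55.0 cm^3/s/cm^2

55.0 cm^3/s/cm^2


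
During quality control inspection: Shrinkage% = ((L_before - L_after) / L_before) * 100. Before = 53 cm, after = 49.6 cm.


Formula: Shrinkage% = ((L_before - L_after) / L_before) * 100
Step 1: Shrinkage = 53 - 49.6 = 3.4 cm
Step 2: Shrinkage% = (3.4 / 53) * 100
Step 3: Shrinkage% = 0.064151 * 100 = 6.4151% ≈ 6.4%

6.4%


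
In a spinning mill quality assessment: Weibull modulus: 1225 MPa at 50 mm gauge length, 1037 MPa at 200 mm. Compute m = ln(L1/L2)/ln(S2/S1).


Formula: m = ln(L1/L2) / ln(S2/S1)
Step 1: ln(L1/L2) = ln(50/200) = -1.38629
Step 2: S2/S1 = 1037/1225 = 0.84653
Step 3: ln(S2/S1) = ln(0.84653) = -0.16661
Step 4: m = -1.38629 / -0.16661 = 8.32

8.32 (Weibull m)


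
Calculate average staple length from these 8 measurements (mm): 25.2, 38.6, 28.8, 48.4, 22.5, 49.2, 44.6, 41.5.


Formula: Mean = sum of lengths / count
Sum = 25.2 + 38.6 + 28.8 + 48.4 + 22.5 + 49.2 + 44.6 + 41.5
Sum = 298.8 mm
Mean = 298.8 / 8 = 37.35 mm

37.35 mm


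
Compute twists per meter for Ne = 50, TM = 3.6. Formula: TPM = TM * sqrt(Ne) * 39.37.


Formula: TPM = TM * sqrt(Ne) * 39.37
Step 1: sqrt(Ne) = sqrt(50) = 7.0711
Step 2: TM * sqrt(Ne) = 3.6 * 7.0711 = 25.456
Step 3: TPM = 25.456 * 39.37 = 1002 twists/m

1002 twists/m


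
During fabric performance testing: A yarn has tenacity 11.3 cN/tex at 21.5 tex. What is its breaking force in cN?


Formula: Breaking force = Tenacity * Linear density
F = 11.3 cN/tex * 21.5 tex
F = 242.95 cN

242.95 cN


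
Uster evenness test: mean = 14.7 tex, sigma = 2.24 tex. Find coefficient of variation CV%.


Formula: CV% = (standard deviation / mean) * 100
Step 1: Ratio = 2.24 / 14.7 = 0.152381
Step 2: CV% = 0.152381 * 100 = 15.2381% ≈ 15.2%

15.2%


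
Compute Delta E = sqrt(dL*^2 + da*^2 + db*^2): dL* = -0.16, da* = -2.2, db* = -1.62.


Formula: Delta E = sqrt(dL*^2 + da*^2 + db*^2)
Step 1: dL*^2 = (-0.16)^2 = 0.0256
Step 2: da*^2 = (-2.2)^2 = 4.84
Step 3: db*^2 = (-1.62)^2 = 2.6244
Step 4: Sum = 0.0256 + 4.84 + 2.6244 = 7.49
Step 5: Delta E = sqrt(7.49) = 2.74

2.74 Delta E


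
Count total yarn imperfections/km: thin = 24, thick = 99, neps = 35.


Formula: Total = thin places + thick places + neps
Total = 24 + 99 + 35
Total = 158 imperfections/km

158 imperfections/km


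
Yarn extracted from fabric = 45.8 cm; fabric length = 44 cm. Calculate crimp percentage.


Formula: Crimp% = ((L_yarn - L_fabric) / L_fabric) * 100
Step 1: Extension = 45.8 - 44 = 1.8 cm
Step 2: Crimp% = (1.8 / 44) * 100
Step 3: Crimp% = 0.040909 * 100 = 4.0909% ≈ 4.1%

4.1%


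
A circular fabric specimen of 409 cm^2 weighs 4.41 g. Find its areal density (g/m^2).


Formula: GSM = mass_g / area_m2
Step 1: Convert area: 409 cm^2 = 409 / 10000 = 0.0409 m^2
Step 2: GSM = 4.41 g / 0.0409 m^2 = 107.8 g/m^2

107.8 g/m^2


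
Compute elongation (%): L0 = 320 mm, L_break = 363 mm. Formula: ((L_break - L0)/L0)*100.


Formula: Elongation (%) = ((L_break - L0) / L0) * 100
Step 1: Extension = 363 - 320 = 43 mm
Step 2: Elongation = (43 / 320) * 100
Step 3: Elongation = 0.134375 * 100 = 13.4375% ≈ 13.4%

13.4%


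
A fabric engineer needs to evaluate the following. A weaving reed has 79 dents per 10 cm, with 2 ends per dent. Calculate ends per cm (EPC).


Formula: EPC = (dents per 10 cm * ends per dent) / 10
Step 1: Total ends per 10 cm = 79 * 2 = 158
Step 2: EPC = 158 / 10 = 15.8 ends/cm

15.8 ends/cm


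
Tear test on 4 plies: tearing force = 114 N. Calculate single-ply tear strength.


Formula: Per-ply strength = Total force / Number of plies
Per-ply = 114 N / 4
Per-ply = 28.5 N

28.5 N


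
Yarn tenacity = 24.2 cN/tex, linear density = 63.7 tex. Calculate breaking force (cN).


Formula: Breaking force = Tenacity * Linear density
F = 24.2 cN/tex * 63.7 tex
F = 1541.54 cN

1541.54 cN


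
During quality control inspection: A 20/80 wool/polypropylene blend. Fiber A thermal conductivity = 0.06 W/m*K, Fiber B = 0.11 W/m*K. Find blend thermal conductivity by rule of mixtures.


Formula: Blend property = (fraction_A * property_A) + (fraction_B * property_B)
Step 1: Contribution A = 20/100 * 0.06 W/m*K = 0.012 W/m*K
Step 2: Contribution B = 80/100 * 0.11 W/m*K = 0.088 W/m*K
Step 3: Blend thermal conductivity = 0.012 + 0.088 = 0.1 W/m*K

0.1 W/m*K


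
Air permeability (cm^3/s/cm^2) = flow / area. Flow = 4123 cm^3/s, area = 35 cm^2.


Formula: Air Permeability = Airflow / Test Area
AP = 4123 cm^3/s / 35 cm^2
AP = 117.8 cm^3/s/cm^2

117.8 cm^3/s/cm^2


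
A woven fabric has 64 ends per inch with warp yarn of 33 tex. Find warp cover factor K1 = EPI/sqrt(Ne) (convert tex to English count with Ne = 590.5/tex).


Formula: K1 = EPI / sqrt(Ne), with Ne = 590.5 / tex_warp
Step 1: Ne = 590.5 / 33 = 17.894
Step 2: sqrt(Ne) = sqrt(17.894) = 4.2301
Step 3: K1 = 64 / 4.2301 = 15.1

15.1


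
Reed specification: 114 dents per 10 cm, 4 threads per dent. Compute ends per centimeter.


Formula: EPC = (dents per 10 cm * ends per dent) / 10
Step 1: Total ends per 10 cm = 114 * 4 = 456
Step 2: EPC = 456 / 10 = 45.6 ends/cm

45.6 ends/cm


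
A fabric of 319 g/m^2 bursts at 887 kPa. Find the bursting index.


Formula: Bursting Index = Bursting Strength / Fabric GSM
BI = 887 kPa / 319 g/m^2
BI = 2.781 kPa/(g/m^2)

2.781 kPa/(g/m^2)


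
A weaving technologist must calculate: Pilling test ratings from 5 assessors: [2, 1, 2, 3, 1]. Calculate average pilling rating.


Formula: Mean = sum / count
Sum = 2 + 1 + 2 + 3 + 1 = 9
Mean = 9 / 5 = 1.8

1.8


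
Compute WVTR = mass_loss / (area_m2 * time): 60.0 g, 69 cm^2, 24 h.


Formula: WVTR = mass_loss / (area * time)
Step 1: Convert area: 69 cm^2 = 0.0069 m^2
Step 2: WVTR = 60.0 g / (0.0069 m^2 * 24 h)
Step 3: WVTR = 60.0 / 0.1656 = 362.3 g/m^2/h

362.3 g/m^2/h


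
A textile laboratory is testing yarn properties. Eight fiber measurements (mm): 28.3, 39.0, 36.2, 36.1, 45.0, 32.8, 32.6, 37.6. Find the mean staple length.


Formula: Mean = sum of lengths / count
Sum = 28.3 + 39.0 + 36.2 + 36.1 + 45.0 + 32.8 + 32.6 + 37.6
Sum = 287.6 mm
Mean = 287.6 / 8 = 35.95 mm

35.95 mm


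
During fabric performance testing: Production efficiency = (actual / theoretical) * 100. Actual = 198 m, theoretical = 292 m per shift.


Formula: Efficiency% = (Actual output / Theoretical output) * 100
Efficiency% = (198 / 292) * 100
Efficiency% = 0.678082 * 100 = 67.8082% ≈ 67.8%

67.8%


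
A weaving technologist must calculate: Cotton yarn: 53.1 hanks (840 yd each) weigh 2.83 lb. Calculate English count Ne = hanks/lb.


Formula: Ne = hanks / mass_lb
Substituting: Ne = 53.1 / 2.83
Ne = 18.8

18.8 Ne


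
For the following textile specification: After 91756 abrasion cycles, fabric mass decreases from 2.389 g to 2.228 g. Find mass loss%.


Formula: Mass loss% = ((m_before - m_after) / m_before) * 100
Step 1: Mass loss = 2.389 - 2.228 = 0.161 g
Step 2: Ratio = 0.161 / 2.389 = 0.0673922
Step 3: Mass loss% = 0.0673922 * 100 = 6.73922% ≈ 6.74%

6.74%


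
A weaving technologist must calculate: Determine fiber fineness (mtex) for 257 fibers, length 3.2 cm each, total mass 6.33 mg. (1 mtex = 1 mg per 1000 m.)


Formula: fineness (mtex) = mass (mg) / total length (km) = (mass_mg / total_length_m) * 1000
Step 1: Convert fiber length: 3.2 cm = 0.032 m
Step 2: Total fiber length = 257 * 0.032 = 8.224 m
Step 3: Linear density = 6.33 mg / 8.224 m = 0.7697 mg/m
Step 4: fineness = 0.7697 * 1000 = 769.7 mtex

769.7 mtex


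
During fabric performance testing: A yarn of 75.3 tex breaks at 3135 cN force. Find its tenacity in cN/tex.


Formula: Tenacity = Breaking force / Linear density
Tenacity = 3135 cN / 75.3 tex
Tenacity = 41.63 cN/tex

41.63 cN/tex


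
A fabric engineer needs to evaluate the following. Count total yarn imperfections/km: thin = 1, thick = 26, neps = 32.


Formula: Total = thin places + thick places + neps
Total = 1 + 26 + 32
Total = 59 imperfections/km

59 imperfections/km


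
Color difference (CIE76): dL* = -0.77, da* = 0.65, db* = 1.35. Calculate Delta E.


Formula: Delta E = sqrt(dL*^2 + da*^2 + db*^2)
Step 1: dL*^2 = (-0.77)^2 = 0.5929
Step 2: da*^2 = 0.65^2 = 0.4225
Step 3: db*^2 = 1.35^2 = 1.8225
Step 4: Sum = 0.5929 + 0.4225 + 1.8225 = 2.8379
Step 5: Delta E = sqrt(2.8379) = 1.68

1.68 Delta E


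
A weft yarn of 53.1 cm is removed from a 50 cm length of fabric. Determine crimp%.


Formula: Crimp% = ((L_yarn - L_fabric) / L_fabric) * 100
Step 1: Extension = 53.1 - 50 = 3.1 cm
Step 2: Crimp% = (3.1 / 50) * 100
Step 3: Crimp% = 0.062 * 100 = 6.2%

6.2%


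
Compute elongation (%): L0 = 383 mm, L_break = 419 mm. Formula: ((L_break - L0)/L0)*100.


Formula: Elongation (%) = ((L_break - L0) / L0) * 100
Step 1: Extension = 419 - 383 = 36 mm
Step 2: Elongation = (36 / 383) * 100
Step 3: Elongation = 0.093995 * 100 = 9.3995% ≈ 9.4%

9.4%


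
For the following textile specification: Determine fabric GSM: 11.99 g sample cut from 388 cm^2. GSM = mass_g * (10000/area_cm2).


Formula: GSM = mass_g / area_m2
Step 1: Convert area: 388 cm^2 = 388 / 10000 = 0.0388 m^2
Step 2: GSM = 11.99 g / 0.0388 m^2 = 309.0 g/m^2

309.0 g/m^2


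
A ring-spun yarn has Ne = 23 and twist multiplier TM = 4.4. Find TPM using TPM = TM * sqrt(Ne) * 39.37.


Formula: TPM = TM * sqrt(Ne) * 39.37
Step 1: sqrt(Ne) = sqrt(23) = 4.7958
Step 2: TM * sqrt(Ne) = 4.4 * 4.7958 = 21.1015
Step 3: TPM = 21.1015 * 39.37 = 831 twists/m

831 twists/m


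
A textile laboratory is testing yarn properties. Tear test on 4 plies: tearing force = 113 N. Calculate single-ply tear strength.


Formula: Per-ply strength = Total force / Number of plies
Per-ply = 113 N / 4
Per-ply = 28.25 N

28.25 N


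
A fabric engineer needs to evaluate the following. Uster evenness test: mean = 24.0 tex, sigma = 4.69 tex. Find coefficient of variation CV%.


Formula: CV% = (standard deviation / mean) * 100
Step 1: Ratio = 4.69 / 24.0 = 0.195417
Step 2: CV% = 0.195417 * 100 = 19.5417% ≈ 19.5%

19.5%


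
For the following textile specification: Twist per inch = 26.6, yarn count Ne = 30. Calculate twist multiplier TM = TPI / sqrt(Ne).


Formula: TM = TPI / sqrt(Ne)
Step 1: sqrt(Ne) = sqrt(30) = 5.4772
Step 2: TM = 26.6 / 5.4772 = 4.86

4.86 TM


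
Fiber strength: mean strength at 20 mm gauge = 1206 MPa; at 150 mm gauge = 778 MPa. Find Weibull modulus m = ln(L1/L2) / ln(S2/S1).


Formula: m = ln(L1/L2) / ln(S2/S1)
Step 1: ln(L1/L2) = ln(20/150) = -2.01490
Step 2: S2/S1 = 778/1206 = 0.64511
Step 3: ln(S2/S1) = ln(0.64511) = -0.43833
Step 4: m = -2.01490 / -0.43833 = 4.60

4.60 (Weibull m)


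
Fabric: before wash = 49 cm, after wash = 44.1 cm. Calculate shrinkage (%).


Formula: Shrinkage% = ((L_before - L_after) / L_before) * 100
Step 1: Shrinkage = 49 - 44.1 = 4.9 cm
Step 2: Shrinkage% = (4.9 / 49) * 100
Step 3: Shrinkage% = 0.1 * 100 = 10.0%

10.0%


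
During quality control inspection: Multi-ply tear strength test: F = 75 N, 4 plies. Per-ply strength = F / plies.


Formula: Per-ply strength = Total force / Number of plies
Per-ply = 75 N / 4
Per-ply = 18.75 N

18.75 N


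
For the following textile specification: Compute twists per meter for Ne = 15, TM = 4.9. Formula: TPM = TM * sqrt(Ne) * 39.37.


Formula: TPM = TM * sqrt(Ne) * 39.37
Step 1: sqrt(Ne) = sqrt(15) = 3.873
Step 2: TM * sqrt(Ne) = 4.9 * 3.873 = 18.9777
Step 3: TPM = 18.9777 * 39.37 = 747 twists/m

747 twists/m


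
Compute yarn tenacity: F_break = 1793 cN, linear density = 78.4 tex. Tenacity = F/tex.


Formula: Tenacity = Breaking force / Linear density
Tenacity = 1793 cN / 78.4 tex
Tenacity = 22.87 cN/tex

22.87 cN/tex


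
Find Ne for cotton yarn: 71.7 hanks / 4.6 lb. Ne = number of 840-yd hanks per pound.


Formula: Ne = hanks / mass_lb
Substituting: Ne = 71.7 / 4.6
Ne = 15.6

15.6 Ne


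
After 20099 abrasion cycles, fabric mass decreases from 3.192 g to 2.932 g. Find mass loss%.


Formula: Mass loss% = ((m_before - m_after) / m_before) * 100
Step 1: Mass loss = 3.192 - 2.932 = 0.26 g
Step 2: Ratio = 0.26 / 3.192 = 0.0814536
Step 3: Mass loss% = 0.0814536 * 100 = 8.14536% ≈ 8.15%

8.15%


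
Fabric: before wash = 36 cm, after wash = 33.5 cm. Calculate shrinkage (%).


Formula: Shrinkage% = ((L_before - L_after) / L_before) * 100
Step 1: Shrinkage = 36 - 33.5 = 2.5 cm
Step 2: Shrinkage% = (2.5 / 36) * 100
Step 3: Shrinkage% = 0.069444 * 100 = 6.9444% ≈ 6.9%

6.9%


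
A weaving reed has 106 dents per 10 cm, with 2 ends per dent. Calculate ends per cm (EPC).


Formula: EPC = (dents per 10 cm * ends per dent) / 10
Step 1: Total ends per 10 cm = 106 * 2 = 212
Step 2: EPC = 212 / 10 = 21.2 ends/cm

21.2 ends/cm


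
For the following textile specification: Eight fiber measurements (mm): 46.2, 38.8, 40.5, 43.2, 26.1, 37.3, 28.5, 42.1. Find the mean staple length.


Formula: Mean = sum of lengths / count
Sum = 46.2 + 38.8 + 40.5 + 43.2 + 26.1 + 37.3 + 28.5 + 42.1
Sum = 302.7 mm
Mean = 302.7 / 8 = 37.84 mm

37.84 mm


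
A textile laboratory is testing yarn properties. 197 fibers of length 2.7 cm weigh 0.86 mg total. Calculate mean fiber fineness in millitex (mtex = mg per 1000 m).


Formula: fineness (mtex) = mass (mg) / total length (km) = (mass_mg / total_length_m) * 1000
Step 1: Convert fiber length: 2.7 cm = 0.027 m
Step 2: Total fiber length = 197 * 0.027 = 5.319 m
Step 3: Linear density = 0.86 mg / 5.319 m = 0.1617 mg/m
Step 4: fineness = 0.1617 * 1000 = 161.7 mtex

161.7 mtex


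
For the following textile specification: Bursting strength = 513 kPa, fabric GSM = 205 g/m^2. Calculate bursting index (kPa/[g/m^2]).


Formula: Bursting Index = Bursting Strength / Fabric GSM
BI = 513 kPa / 205 g/m^2
BI = 2.502 kPa/(g/m^2)

2.502 kPa/(g/m^2)


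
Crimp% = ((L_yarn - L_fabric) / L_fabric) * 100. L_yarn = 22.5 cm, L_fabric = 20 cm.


Formula: Crimp% = ((L_yarn - L_fabric) / L_fabric) * 100
Step 1: Extension = 22.5 - 20 = 2.5 cm
Step 2: Crimp% = (2.5 / 20) * 100
Step 3: Crimp% = 0.125 * 100 = 12.5%

12.5%


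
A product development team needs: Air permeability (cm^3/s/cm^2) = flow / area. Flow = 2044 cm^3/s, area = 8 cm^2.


Formula: Air Permeability = Airflow / Test Area
AP = 2044 cm^3/s / 8 cm^2
AP = 255.5 cm^3/s/cm^2

255.5 cm^3/s/cm^2


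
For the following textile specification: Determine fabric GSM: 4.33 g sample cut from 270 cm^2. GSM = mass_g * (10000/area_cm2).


Formula: GSM = mass_g / area_m2
Step 1: Convert area: 270 cm^2 = 270 / 10000 = 0.027 m^2
Step 2: GSM = 4.33 g / 0.027 m^2 = 160.4 g/m^2

160.4 g/m^2


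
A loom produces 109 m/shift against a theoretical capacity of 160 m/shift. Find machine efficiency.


Formula: Efficiency% = (Actual output / Theoretical output) * 100
Efficiency% = (109 / 160) * 100
Efficiency% = 0.68125 * 100 = 68.125% ≈ 68.1%

68.1%


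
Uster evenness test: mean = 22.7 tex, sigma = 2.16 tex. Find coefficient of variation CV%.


Formula: CV% = (standard deviation / mean) * 100
Step 1: Ratio = 2.16 / 22.7 = 0.095154
Step 2: CV% = 0.095154 * 100 = 9.5154% ≈ 9.5%

9.5%


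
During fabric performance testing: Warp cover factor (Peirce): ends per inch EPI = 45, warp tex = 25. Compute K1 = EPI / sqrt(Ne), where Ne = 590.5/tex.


Formula: K1 = EPI / sqrt(Ne), with Ne = 590.5 / tex_warp
Step 1: Ne = 590.5 / 25 = 23.62
Step 2: sqrt(Ne) = sqrt(23.62) = 4.86
Step 3: K1 = 45 / 4.86 = 9.3

9.3


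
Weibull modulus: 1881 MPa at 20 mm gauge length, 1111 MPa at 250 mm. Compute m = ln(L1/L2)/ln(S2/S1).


Formula: m = ln(L1/L2) / ln(S2/S1)
Step 1: ln(L1/L2) = ln(20/250) = -2.52573
Step 2: S2/S1 = 1111/1881 = 0.59064
Step 3: ln(S2/S1) = ln(0.59064) = -0.52655
Step 4: m = -2.52573 / -0.52655 = 4.80

4.80 (Weibull m)


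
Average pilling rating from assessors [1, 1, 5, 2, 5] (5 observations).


Formula: Mean = sum / count
Sum = 1 + 1 + 5 + 2 + 5 = 14
Mean = 14 / 5 = 2.8

2.8


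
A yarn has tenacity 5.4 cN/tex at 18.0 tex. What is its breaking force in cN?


Formula: Breaking force = Tenacity * Linear density
F = 5.4 cN/tex * 18.0 tex
F = 97.20 cN

97.20 cN


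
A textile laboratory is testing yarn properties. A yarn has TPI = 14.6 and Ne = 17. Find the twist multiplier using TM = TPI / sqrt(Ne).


Formula: TM = TPI / sqrt(Ne)
Step 1: sqrt(Ne) = sqrt(17) = 4.1231
Step 2: TM = 14.6 / 4.1231 = 3.54

3.54 TM


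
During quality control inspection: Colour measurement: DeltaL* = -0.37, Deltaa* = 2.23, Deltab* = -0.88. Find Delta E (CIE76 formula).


Formula: Delta E = sqrt(dL*^2 + da*^2 + db*^2)
Step 1: dL*^2 = (-0.37)^2 = 0.1369
Step 2: da*^2 = 2.23^2 = 4.9729
Step 3: db*^2 = (-0.88)^2 = 0.7744
Step 4: Sum = 0.1369 + 4.9729 + 0.7744 = 5.8842
Step 5: Delta E = sqrt(5.8842) = 2.43

2.43 Delta E


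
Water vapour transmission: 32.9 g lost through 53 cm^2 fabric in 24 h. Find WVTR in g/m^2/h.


Formula: WVTR = mass_loss / (area * time)
Step 1: Convert area: 53 cm^2 = 0.0053 m^2
Step 2: WVTR = 32.9 g / (0.0053 m^2 * 24 h)
Step 3: WVTR = 32.9 / 0.1272 = 258.6 g/m^2/h

258.6 g/m^2/h


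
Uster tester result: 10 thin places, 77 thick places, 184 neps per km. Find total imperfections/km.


Formula: Total = thin places + thick places + neps
Total = 10 + 77 + 184
Total = 271 imperfections/km

271 imperfections/km


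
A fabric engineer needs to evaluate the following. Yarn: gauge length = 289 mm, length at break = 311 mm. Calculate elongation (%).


Formula: Elongation (%) = ((L_break - L0) / L0) * 100
Step 1: Extension = 311 - 289 = 22 mm
Step 2: Elongation = (22 / 289) * 100
Step 3: Elongation = 0.076125 * 100 = 7.6125% ≈ 7.6%

7.6%


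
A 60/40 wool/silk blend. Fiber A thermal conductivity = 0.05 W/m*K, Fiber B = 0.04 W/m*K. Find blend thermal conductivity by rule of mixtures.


Formula: Blend property = (fraction_A * property_A) + (fraction_B * property_B)
Step 1: Contribution A = 60/100 * 0.05 W/m*K = 0.03 W/m*K
Step 2: Contribution B = 40/100 * 0.04 W/m*K = 0.016 W/m*K
Step 3: Blend thermal conductivity = 0.03 + 0.016 = 0.046 W/m*K

0.046 W/m*K


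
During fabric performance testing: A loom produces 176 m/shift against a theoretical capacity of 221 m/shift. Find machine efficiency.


Formula: Efficiency% = (Actual output / Theoretical output) * 100
Efficiency% = (176 / 221) * 100
Efficiency% = 0.79638 * 100 = 79.638% ≈ 79.6%

79.6%


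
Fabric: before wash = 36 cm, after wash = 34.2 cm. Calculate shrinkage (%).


Formula: Shrinkage% = ((L_before - L_after) / L_before) * 100
Step 1: Shrinkage = 36 - 34.2 = 1.8 cm
Step 2: Shrinkage% = (1.8 / 36) * 100
Step 3: Shrinkage% = 0.05 * 100 = 5.0%

5.0%


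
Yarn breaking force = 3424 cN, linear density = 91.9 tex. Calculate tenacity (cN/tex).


Formula: Tenacity = Breaking force / Linear density
Tenacity = 3424 cN / 91.9 tex
Tenacity = 37.26 cN/tex

37.26 cN/tex


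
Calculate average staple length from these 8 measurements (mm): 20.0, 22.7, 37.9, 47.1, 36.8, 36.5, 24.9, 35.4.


Formula: Mean = sum of lengths / count
Sum = 20.0 + 22.7 + 37.9 + 47.1 + 36.8 + 36.5 + 24.9 + 35.4
Sum = 261.3 mm
Mean = 261.3 / 8 = 32.66 mm

32.66 mm


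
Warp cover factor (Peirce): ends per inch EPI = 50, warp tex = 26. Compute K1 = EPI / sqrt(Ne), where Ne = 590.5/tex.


Formula: K1 = EPI / sqrt(Ne), with Ne = 590.5 / tex_warp
Step 1: Ne = 590.5 / 26 = 22.712
Step 2: sqrt(Ne) = sqrt(22.712) = 4.7657
Step 3: K1 = 50 / 4.7657 = 10.5

10.5


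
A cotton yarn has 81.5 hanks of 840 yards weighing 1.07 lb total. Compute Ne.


Formula: Ne = hanks / mass_lb
Substituting: Ne = 81.5 / 1.07
Ne = 76.2

76.2 Ne


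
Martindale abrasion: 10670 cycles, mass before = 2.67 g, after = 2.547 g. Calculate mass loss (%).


Formula: Mass loss% = ((m_before - m_after) / m_before) * 100
Step 1: Mass loss = 2.67 - 2.547 = 0.123 g
Step 2: Ratio = 0.123 / 2.67 = 0.0460674
Step 3: Mass loss% = 0.0460674 * 100 = 4.60674% ≈ 4.61%

4.61%


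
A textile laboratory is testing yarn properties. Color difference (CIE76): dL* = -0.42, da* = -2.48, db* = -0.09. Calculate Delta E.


Formula: Delta E = sqrt(dL*^2 + da*^2 + db*^2)
Step 1: dL*^2 = (-0.42)^2 = 0.1764
Step 2: da*^2 = (-2.48)^2 = 6.1504
Step 3: db*^2 = (-0.09)^2 = 0.0081
Step 4: Sum = 0.1764 + 6.1504 + 0.0081 = 6.3349
Step 5: Delta E = sqrt(6.3349) = 2.52

2.52 Delta E


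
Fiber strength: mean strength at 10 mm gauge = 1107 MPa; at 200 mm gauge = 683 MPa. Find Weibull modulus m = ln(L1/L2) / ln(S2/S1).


Formula: m = ln(L1/L2) / ln(S2/S1)
Step 1: ln(L1/L2) = ln(10/200) = -2.99573
Step 2: S2/S1 = 683/1107 = 0.61698
Step 3: ln(S2/S1) = ln(0.61698) = -0.48292
Step 4: m = -2.99573 / -0.48292 = 6.20

6.20 (Weibull m)


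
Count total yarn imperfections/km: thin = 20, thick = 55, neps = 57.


Formula: Total = thin places + thick places + neps
Total = 20 + 55 + 57
Total = 132 imperfections/km

132 imperfections/km


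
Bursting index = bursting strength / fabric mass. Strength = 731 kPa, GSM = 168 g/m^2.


Formula: Bursting Index = Bursting Strength / Fabric GSM
BI = 731 kPa / 168 g/m^2
BI = 4.351 kPa/(g/m^2)

4.351 kPa/(g/m^2)


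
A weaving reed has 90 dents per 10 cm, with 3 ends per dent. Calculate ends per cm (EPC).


Formula: EPC = (dents per 10 cm * ends per dent) / 10
Step 1: Total ends per 10 cm = 90 * 3 = 270
Step 2: EPC = 270 / 10 = 27.0 ends/cm

27.0 ends/cm


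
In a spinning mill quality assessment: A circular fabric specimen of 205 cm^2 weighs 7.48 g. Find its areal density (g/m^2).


Formula: GSM = mass_g / area_m2
Step 1: Convert area: 205 cm^2 = 205 / 10000 = 0.0205 m^2
Step 2: GSM = 7.48 g / 0.0205 m^2 = 364.9 g/m^2

364.9 g/m^2


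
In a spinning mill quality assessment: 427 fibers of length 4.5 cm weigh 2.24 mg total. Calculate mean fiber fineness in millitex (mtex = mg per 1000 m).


Formula: fineness (mtex) = mass (mg) / total length (km) = (mass_mg / total_length_m) * 1000
Step 1: Convert fiber length: 4.5 cm = 0.045 m
Step 2: Total fiber length = 427 * 0.045 = 19.215 m
Step 3: Linear density = 2.24 mg / 19.215 m = 0.1166 mg/m
Step 4: fineness = 0.1166 * 1000 = 116.6 mtex

116.6 mtex


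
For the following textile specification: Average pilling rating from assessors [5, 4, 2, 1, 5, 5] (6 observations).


Formula: Mean = sum / count
Sum = 5 + 4 + 2 + 1 + 5 + 5 = 22
Mean = 22 / 6 = 3.7

3.7


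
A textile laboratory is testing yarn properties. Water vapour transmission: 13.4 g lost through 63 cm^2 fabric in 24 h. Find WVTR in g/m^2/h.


Formula: WVTR = mass_loss / (area * time)
Step 1: Convert area: 63 cm^2 = 0.0063 m^2
Step 2: WVTR = 13.4 g / (0.0063 m^2 * 24 h)
Step 3: WVTR = 13.4 / 0.1512 = 88.6 g/m^2/h

88.6 g/m^2/h


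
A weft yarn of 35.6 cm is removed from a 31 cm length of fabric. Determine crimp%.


Formula: Crimp% = ((L_yarn - L_fabric) / L_fabric) * 100
Step 1: Extension = 35.6 - 31 = 4.6 cm
Step 2: Crimp% = (4.6 / 31) * 100
Step 3: Crimp% = 0.148387 * 100 = 14.8387% ≈ 14.8%

14.8%
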